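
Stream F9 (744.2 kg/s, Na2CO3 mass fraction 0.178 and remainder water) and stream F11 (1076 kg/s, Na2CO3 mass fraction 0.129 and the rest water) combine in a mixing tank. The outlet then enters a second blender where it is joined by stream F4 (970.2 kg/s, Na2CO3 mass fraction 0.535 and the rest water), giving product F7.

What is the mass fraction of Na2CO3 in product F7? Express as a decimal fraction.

0.283

Overall, product flow = 2790.4 kg/s.
Na2CO3 in = 744.2×0.178 + 1076×0.129 + 970.2×0.535 = 790.33 kg/s.
Na2CO3 fraction in F7 = 0.283.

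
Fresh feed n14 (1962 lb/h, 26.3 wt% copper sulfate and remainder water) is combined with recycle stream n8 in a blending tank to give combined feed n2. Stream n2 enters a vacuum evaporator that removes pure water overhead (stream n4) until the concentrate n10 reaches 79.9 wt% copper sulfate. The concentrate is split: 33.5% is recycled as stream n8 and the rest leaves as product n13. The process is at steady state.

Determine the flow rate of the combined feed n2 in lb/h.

Overall copper sulfate balance (none leaves overhead): copper sulfate in fresh feed = copper sulfate in product, i.e. 1962×0.263 = (1−0.335)·n10·0.799.
n10 = 516.01/(0.799×0.665) = 971.15 lb/h.
Recycle n8 = 0.335×971.15 = 325.34 lb/h.
Combined feed n2 = 1962 + 325.34 = 2287.3 lb/h.

2287 lb/h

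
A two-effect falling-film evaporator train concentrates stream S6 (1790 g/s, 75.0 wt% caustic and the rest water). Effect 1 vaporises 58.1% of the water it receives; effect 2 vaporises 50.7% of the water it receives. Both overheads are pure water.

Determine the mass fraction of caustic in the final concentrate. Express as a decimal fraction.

0.936

water in feed = 1790×0.250 = 447.5 g/s.
After stage 1: water left = (1−0.581)×447.5 = 187.5; stream total = 1530 g/s.
After stage 2: water left = (1−0.507)×187.5 = 92.439; final concentrate = 1434.9 g/s.
caustic fraction = 1342.5/1434.9 = 0.936.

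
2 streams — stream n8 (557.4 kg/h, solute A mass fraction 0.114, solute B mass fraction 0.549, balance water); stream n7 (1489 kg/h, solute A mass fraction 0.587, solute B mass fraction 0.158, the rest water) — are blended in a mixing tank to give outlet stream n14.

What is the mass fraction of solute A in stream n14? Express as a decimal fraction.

Total flow out = 557.4 + 1489 = 2046.4 kg/h.
solute A in = 557.4×0.114 + 1489×0.587 = 937.59 kg/h.
solute A mass fraction in n14 = 937.59/2046.4 = 0.458.

0.458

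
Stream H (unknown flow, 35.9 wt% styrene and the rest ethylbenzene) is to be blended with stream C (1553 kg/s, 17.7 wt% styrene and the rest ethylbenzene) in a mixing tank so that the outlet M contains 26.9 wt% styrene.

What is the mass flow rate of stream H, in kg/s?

1588 kg/s

Let H be the unknown flow. Total out = 1553 + H.
styrene balance: 274.88 + 0.359·H = 0.269·(1553 + H)
(0.359 − 0.269)·H = 0.269×1553 − 274.88 = 142.88
H = 142.88 / 0.090 = 1587.5 kg/s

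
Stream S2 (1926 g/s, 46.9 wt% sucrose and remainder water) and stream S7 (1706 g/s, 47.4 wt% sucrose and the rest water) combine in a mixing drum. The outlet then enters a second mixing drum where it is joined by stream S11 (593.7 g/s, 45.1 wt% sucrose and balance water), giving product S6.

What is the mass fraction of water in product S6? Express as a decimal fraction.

0.532

Overall, product flow = 4225.7 g/s.
water in = 1926×0.531 + 1706×0.526 + 593.7×0.549 = 2246 g/s.
water fraction in S6 = 0.532.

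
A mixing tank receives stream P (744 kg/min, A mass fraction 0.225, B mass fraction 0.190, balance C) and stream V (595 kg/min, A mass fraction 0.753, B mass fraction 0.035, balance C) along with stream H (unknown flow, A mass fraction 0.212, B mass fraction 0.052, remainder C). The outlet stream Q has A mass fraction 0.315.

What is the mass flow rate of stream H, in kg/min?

1880 kg/min

Let H be the unknown flow. Total out = 1339 + H.
A balance: 615.44 + 0.212·H = 0.315·(1339 + H)
(0.212 − 0.315)·H = 0.315×1339 − 615.44 = -193.65
H = -193.65 / -0.103 = 1880.1 kg/min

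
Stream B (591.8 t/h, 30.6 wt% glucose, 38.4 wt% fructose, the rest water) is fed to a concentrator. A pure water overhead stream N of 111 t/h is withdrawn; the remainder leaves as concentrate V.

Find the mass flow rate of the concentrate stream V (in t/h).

Concentrate = 591.8 − 111 = 480.8 t/h.

480.8 t/h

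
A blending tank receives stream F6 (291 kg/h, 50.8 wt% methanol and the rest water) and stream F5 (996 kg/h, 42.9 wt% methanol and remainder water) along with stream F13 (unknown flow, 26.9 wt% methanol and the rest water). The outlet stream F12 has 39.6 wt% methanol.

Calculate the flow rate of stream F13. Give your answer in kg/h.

515.4 kg/h

Let F13 be the unknown flow. Total out = 1287 + F13.
methanol balance: 575.11 + 0.269·F13 = 0.396·(1287 + F13)
(0.269 − 0.396)·F13 = 0.396×1287 − 575.11 = -65.46
F13 = -65.46 / -0.127 = 515.43 kg/h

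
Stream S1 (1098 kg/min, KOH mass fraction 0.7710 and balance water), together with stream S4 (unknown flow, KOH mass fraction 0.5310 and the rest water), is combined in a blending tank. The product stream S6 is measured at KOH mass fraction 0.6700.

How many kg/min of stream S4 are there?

797.8 kg/min

Let S4 be the unknown flow. Total out = 1098 + S4.
KOH balance: 846.56 + 0.531·S4 = 0.670·(1098 + S4)
(0.531 − 0.670)·S4 = 0.670×1098 − 846.56 = -110.9
S4 = -110.9 / -0.139 = 797.83 kg/min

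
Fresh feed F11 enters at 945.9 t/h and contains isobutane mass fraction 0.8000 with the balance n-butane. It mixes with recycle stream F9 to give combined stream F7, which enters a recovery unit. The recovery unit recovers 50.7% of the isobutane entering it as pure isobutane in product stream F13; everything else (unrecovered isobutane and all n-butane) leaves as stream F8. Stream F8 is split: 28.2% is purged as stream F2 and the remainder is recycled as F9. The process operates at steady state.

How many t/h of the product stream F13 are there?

isobutane in F7: m_A = 945.9×0.800 + (1−0.282)·(1−0.507)·m_A, so m_A = 756.72/0.6460 = 1171.3 t/h.
Product F13 = 0.507×1171.3 = 593.87 t/h.

593.9 t/h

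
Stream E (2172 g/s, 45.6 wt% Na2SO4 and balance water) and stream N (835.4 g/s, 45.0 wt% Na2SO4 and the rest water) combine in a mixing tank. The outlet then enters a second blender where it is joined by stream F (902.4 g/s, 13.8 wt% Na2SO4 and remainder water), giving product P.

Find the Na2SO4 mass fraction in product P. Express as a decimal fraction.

Overall, product flow = 3909.8 g/s.
Na2SO4 in = 2172×0.456 + 835.4×0.450 + 902.4×0.138 = 1490.9 g/s.
Na2SO4 fraction in P = 0.381.

0.381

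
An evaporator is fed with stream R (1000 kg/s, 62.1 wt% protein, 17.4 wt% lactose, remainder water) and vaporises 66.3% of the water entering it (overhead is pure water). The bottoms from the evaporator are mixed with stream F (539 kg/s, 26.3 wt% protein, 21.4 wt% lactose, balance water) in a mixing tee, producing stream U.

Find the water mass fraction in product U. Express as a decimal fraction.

Vapour removed = 0.663×0.205×1000 = 135.91 kg/s; concentrate = 864.09 kg/s.
water reaching the mixer = 69.085 (from concentrate) + 539×0.523 = 350.98 kg/s.
Product flow = 864.09 + 539 = 1403.1 kg/s; water fraction = 0.2502.

0.2502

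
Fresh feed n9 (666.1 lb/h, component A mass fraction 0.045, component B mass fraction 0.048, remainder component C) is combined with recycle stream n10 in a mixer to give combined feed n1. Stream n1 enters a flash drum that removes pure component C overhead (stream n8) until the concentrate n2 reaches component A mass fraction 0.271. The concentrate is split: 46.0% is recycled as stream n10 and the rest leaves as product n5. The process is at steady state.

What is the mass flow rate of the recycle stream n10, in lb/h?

94.22 lb/h

Overall component A balance (none leaves overhead): component A in fresh feed = component A in product, i.e. 666.1×0.045 = (1−0.460)·n2·0.271.
n2 = 29.974/(0.271×0.540) = 204.83 lb/h.
Recycle n10 = 0.460×204.83 = 94.221 lb/h.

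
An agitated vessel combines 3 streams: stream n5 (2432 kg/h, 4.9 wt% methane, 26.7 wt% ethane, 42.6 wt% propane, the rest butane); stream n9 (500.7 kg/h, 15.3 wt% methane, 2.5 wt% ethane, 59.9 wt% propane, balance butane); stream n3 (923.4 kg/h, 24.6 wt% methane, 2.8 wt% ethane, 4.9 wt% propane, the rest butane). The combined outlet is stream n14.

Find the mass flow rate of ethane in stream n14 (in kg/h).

687.7 kg/h

ethane out = ethane in = 2432×0.267 + 500.7×0.025 + 923.4×0.028 = 687.72 kg/h.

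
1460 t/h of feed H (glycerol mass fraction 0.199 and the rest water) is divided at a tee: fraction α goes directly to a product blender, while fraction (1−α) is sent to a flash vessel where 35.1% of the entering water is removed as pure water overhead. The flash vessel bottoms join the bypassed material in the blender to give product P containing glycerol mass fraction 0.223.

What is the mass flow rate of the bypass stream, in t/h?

901.1 t/h

All 1460×0.199 = 290.54 t/h of glycerol reaches P, so P = 290.54/0.223 = 1302.9 t/h and vapour = 157.13 t/h.
The evaporator receives (1−α)·1460 of feed at 0.801 water and removes 0.351 of that water:
0.351×0.801×(1−α)×1460 = 157.13
(1−α) = 157.13/410.48 = 0.3828;  α = 0.6172.
Bypass flow = 0.6172×1460 = 901.12 t/h.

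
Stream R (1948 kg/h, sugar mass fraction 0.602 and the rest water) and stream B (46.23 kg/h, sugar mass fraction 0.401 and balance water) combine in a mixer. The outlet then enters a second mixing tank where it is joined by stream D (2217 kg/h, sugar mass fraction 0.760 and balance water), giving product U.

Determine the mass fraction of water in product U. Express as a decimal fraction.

Overall, product flow = 4211.2 kg/h.
water in = 1948×0.398 + 46.23×0.599 + 2217×0.240 = 1335.1 kg/h.
water fraction in U = 0.317.

0.317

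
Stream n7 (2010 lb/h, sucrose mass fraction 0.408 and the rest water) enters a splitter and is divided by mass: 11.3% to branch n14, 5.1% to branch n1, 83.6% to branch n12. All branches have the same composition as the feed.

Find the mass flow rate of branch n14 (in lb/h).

227.1 lb/h

Branch n14 flow = 0.113×2010 = 227.13 lb/h.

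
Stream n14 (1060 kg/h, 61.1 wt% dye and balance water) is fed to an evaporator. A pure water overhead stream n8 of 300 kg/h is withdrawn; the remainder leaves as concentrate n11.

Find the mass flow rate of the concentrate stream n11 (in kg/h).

760 kg/h

Concentrate = 1060 − 300 = 760 kg/h.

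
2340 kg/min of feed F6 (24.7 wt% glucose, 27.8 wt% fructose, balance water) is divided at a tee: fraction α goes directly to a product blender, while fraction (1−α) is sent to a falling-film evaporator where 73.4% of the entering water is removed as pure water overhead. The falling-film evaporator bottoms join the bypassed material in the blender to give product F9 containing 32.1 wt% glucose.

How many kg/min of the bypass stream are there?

All 2340×0.247 = 577.98 kg/min of glucose reaches F9, so F9 = 577.98/0.321 = 1800.6 kg/min and vapour = 539.44 kg/min.
The evaporator receives (1−α)·2340 of feed at 0.475 water and removes 0.734 of that water:
0.734×0.475×(1−α)×2340 = 539.44
(1−α) = 539.44/815.84 = 0.6612;  α = 0.3388.
Bypass flow = 0.3388×2340 = 792.78 kg/min.

792.8 kg/min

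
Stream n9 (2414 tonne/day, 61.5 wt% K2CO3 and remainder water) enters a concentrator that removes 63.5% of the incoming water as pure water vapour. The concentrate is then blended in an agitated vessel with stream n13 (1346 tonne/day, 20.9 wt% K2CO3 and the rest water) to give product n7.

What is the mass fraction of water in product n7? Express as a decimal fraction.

0.443

Vapour removed = 0.635×0.385×2414 = 590.16 tonne/day; concentrate = 1823.8 tonne/day.
water reaching the mixer = 339.23 (from concentrate) + 1346×0.791 = 1403.9 tonne/day.
Product flow = 1823.8 + 1346 = 3169.8 tonne/day; water fraction = 0.443.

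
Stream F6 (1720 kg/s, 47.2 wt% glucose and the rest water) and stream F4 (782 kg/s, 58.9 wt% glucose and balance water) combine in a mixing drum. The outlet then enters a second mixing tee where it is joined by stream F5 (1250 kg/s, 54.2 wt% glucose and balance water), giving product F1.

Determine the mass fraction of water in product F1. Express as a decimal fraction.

Overall, product flow = 3752 kg/s.
water in = 1720×0.528 + 782×0.411 + 1250×0.458 = 1802.1 kg/s.
water fraction in F1 = 0.480.

0.480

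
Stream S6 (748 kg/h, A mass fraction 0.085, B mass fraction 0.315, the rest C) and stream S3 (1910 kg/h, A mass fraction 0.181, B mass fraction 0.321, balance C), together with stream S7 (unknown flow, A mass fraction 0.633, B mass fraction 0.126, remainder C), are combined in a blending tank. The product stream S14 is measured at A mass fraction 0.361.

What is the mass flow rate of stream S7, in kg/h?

2023 kg/h

Let S7 be the unknown flow. Total out = 2658 + S7.
A balance: 409.29 + 0.633·S7 = 0.361·(2658 + S7)
(0.633 − 0.361)·S7 = 0.361×2658 − 409.29 = 550.25
S7 = 550.25 / 0.272 = 2023 kg/h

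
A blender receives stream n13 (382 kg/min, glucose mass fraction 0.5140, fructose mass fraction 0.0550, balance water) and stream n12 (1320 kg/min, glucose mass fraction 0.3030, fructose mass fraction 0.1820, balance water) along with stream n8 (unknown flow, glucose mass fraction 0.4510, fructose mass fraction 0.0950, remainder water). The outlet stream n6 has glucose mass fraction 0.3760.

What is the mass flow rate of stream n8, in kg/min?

581.9 kg/min

Let n8 be the unknown flow. Total out = 1702 + n8.
glucose balance: 596.31 + 0.451·n8 = 0.376·(1702 + n8)
(0.451 − 0.376)·n8 = 0.376×1702 − 596.31 = 43.644
n8 = 43.644 / 0.075 = 581.92 kg/min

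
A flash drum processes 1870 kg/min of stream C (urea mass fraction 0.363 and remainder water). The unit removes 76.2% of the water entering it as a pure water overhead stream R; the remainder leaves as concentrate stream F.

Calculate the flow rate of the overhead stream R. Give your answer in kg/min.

907.7 kg/min

water entering = 1870×0.637 = 1191.2 kg/min; overhead removed = 0.762×1191.2 = 907.69 kg/min.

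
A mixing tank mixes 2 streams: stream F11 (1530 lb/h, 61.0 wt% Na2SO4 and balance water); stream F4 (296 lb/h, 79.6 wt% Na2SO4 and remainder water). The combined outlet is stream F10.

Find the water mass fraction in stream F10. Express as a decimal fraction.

0.360

Total flow out = 1530 + 296 = 1826 lb/h.
water in = 1530×0.390 + 296×0.204 = 657.08 lb/h.
water mass fraction in F10 = 657.08/1826 = 0.360.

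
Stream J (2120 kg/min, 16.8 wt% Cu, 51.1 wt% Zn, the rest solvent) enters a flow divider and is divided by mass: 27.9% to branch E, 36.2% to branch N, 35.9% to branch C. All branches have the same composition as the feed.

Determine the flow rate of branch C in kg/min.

Branch C flow = 0.359×2120 = 761.08 kg/min.

761.1 kg/min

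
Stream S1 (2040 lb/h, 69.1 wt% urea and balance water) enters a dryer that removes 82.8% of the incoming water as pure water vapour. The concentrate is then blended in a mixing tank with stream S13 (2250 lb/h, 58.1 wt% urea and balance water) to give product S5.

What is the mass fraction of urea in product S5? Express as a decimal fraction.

Vapour removed = 0.828×0.309×2040 = 521.94 lb/h; concentrate = 1518.1 lb/h.
urea reaching the mixer = 1409.6 (from concentrate) + 2250×0.581 = 2716.9 lb/h.
Product flow = 1518.1 + 2250 = 3768.1 lb/h; urea fraction = 0.7210.

0.7210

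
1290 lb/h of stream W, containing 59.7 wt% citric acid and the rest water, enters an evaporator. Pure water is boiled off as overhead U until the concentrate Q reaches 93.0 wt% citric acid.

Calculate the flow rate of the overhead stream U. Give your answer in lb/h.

461.9 lb/h

citric acid is conserved: 1290×0.597 = 770.13 lb/h all reports to the concentrate.
Concentrate = 770.13/(target fraction) = 828.1 lb/h.
Overhead = 1290 − 828.1 = 461.9 lb/h.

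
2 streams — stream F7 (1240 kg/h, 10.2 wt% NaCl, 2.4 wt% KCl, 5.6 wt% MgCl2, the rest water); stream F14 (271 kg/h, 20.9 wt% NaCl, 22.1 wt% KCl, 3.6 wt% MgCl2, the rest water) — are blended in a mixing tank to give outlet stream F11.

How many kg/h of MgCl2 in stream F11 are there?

MgCl2 out = MgCl2 in = 1240×0.056 + 271×0.036 = 79.196 kg/h.

79.2 kg/h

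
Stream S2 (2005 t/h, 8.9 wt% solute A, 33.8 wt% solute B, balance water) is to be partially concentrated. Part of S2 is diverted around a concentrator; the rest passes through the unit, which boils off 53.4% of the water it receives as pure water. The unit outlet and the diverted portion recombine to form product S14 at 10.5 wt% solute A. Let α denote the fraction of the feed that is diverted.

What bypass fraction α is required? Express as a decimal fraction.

0.502

All 2005×0.089 = 178.44 t/h of solute A reaches S14, so S14 = 178.44/0.105 = 1699.5 t/h and vapour = 305.52 t/h.
The evaporator receives (1−α)·2005 of feed at 0.573 water and removes 0.534 of that water:
0.534×0.573×(1−α)×2005 = 305.52
(1−α) = 305.52/613.49 = 0.4980;  α = 0.5020.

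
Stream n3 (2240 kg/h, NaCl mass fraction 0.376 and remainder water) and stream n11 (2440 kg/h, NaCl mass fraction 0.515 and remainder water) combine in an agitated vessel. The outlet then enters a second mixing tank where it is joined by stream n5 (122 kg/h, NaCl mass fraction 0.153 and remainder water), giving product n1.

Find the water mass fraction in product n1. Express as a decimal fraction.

0.559

Overall, product flow = 4802 kg/h.
water in = 2240×0.624 + 2440×0.485 + 122×0.847 = 2684.5 kg/h.
water fraction in n1 = 0.559.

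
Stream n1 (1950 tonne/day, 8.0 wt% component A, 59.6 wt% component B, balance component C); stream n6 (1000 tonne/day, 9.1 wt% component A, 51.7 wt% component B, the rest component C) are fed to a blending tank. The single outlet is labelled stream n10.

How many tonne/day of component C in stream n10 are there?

1024 tonne/day

component C out = component C in = 1950×0.324 + 1000×0.392 = 1023.8 tonne/day.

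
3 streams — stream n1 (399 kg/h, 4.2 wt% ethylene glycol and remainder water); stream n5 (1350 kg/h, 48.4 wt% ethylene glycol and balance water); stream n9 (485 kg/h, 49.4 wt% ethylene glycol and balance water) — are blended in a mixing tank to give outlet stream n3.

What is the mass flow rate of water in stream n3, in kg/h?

water out = water in = 399×0.958 + 1350×0.516 + 485×0.506 = 1324.3 kg/h.

1324 kg/h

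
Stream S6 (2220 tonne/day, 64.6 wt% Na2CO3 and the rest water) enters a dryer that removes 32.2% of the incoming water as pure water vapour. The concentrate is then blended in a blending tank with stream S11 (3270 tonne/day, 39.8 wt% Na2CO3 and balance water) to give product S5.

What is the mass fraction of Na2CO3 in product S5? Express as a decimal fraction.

Vapour removed = 0.322×0.354×2220 = 253.05 tonne/day; concentrate = 1966.9 tonne/day.
Na2CO3 reaching the mixer = 1434.1 (from concentrate) + 3270×0.398 = 2735.6 tonne/day.
Product flow = 1966.9 + 3270 = 5236.9 tonne/day; Na2CO3 fraction = 0.5224.

0.5224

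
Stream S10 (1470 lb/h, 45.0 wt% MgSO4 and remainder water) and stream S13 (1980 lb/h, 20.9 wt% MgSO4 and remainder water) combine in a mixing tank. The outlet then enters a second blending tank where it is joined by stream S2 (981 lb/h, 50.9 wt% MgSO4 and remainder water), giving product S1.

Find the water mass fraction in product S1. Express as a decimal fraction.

Overall, product flow = 4431 lb/h.
water in = 1470×0.550 + 1980×0.791 + 981×0.491 = 2856.4 lb/h.
water fraction in S1 = 0.6446.

0.6446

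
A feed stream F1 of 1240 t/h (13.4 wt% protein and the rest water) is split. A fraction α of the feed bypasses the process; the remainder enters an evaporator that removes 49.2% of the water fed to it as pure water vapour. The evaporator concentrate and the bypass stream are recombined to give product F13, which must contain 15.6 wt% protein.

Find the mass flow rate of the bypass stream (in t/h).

829.6 t/h

All 1240×0.134 = 166.16 t/h of protein reaches F13, so F13 = 166.16/0.156 = 1065.1 t/h and vapour = 174.87 t/h.
The evaporator receives (1−α)·1240 of feed at 0.866 water and removes 0.492 of that water:
0.492×0.866×(1−α)×1240 = 174.87
(1−α) = 174.87/528.33 = 0.3310;  α = 0.6690.
Bypass flow = 0.6690×1240 = 829.57 t/h.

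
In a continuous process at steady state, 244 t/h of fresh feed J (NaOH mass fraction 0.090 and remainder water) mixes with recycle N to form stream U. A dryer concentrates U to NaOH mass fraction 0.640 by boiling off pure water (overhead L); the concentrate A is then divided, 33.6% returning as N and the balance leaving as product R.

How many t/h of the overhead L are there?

209.7 t/h

Overall NaOH balance (none leaves overhead): NaOH in fresh feed = NaOH in product, i.e. 244×0.090 = (1−0.336)·A·0.640.
A = 21.96/(0.640×0.664) = 51.675 t/h.
Recycle N = 0.336×51.675 = 17.363 t/h.
Combined feed U = 244 + 17.363 = 261.36 t/h.
Overhead L = U − A = 261.36 − 51.675 = 209.69 t/h.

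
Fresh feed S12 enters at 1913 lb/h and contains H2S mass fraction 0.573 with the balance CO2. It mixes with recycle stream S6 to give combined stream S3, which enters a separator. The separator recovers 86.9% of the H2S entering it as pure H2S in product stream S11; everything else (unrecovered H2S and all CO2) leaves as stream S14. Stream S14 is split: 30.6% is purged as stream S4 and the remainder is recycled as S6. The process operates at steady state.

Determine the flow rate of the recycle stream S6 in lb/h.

1962 lb/h

CO2 enters only via S12 and leaves only via the purge: 1913×0.427 = 0.306×(CO2 in S14), and the separator passes all CO2, so CO2 in S3 = CO2 in S14 = 2669.4 lb/h.
H2S in S3: m_A = 1913×0.573 + (1−0.306)·(1−0.869)·m_A, so m_A = 1096.1/0.9091 = 1205.8 lb/h.
S14 = (1−0.869)×1205.8 + 2669.4 = 2827.4 lb/h.
Recycle S6 = (1−0.306)×2827.4 = 1962.2 lb/h.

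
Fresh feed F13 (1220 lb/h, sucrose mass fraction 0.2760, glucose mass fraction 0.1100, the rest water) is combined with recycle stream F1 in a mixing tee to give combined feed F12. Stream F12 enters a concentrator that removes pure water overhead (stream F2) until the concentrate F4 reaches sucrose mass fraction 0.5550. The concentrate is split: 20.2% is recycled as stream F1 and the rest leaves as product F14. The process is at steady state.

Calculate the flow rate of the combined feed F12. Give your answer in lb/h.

Overall sucrose balance (none leaves overhead): sucrose in fresh feed = sucrose in product, i.e. 1220×0.276 = (1−0.202)·F4·0.555.
F4 = 336.72/(0.555×0.798) = 760.28 lb/h.
Recycle F1 = 0.202×760.28 = 153.58 lb/h.
Combined feed F12 = 1220 + 153.58 = 1373.6 lb/h.

1374 lb/h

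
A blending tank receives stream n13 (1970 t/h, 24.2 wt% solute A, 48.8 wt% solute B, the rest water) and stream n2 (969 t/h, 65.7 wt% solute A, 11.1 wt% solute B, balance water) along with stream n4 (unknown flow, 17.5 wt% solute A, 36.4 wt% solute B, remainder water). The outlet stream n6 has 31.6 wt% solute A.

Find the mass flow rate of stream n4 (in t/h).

1310 t/h

Let n4 be the unknown flow. Total out = 2939 + n4.
solute A balance: 1113.4 + 0.175·n4 = 0.316·(2939 + n4)
(0.175 − 0.316)·n4 = 0.316×2939 − 1113.4 = -184.65
n4 = -184.65 / -0.141 = 1309.6 t/h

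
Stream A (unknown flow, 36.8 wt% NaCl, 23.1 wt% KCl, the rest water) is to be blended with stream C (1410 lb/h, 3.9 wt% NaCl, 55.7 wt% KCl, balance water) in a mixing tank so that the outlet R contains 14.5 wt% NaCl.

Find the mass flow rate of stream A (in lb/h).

670.2 lb/h

Let A be the unknown flow. Total out = 1410 + A.
NaCl balance: 54.99 + 0.368·A = 0.145·(1410 + A)
(0.368 − 0.145)·A = 0.145×1410 − 54.99 = 149.46
A = 149.46 / 0.223 = 670.22 lb/h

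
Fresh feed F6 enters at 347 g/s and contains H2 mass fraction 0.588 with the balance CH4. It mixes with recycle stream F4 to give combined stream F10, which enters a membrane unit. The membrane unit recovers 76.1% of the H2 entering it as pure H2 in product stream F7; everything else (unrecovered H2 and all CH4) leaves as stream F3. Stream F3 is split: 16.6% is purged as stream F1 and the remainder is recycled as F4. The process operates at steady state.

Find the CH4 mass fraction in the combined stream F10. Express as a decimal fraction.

0.772

CH4 enters only via F6 and leaves only via the purge: 347×0.412 = 0.166×(CH4 in F3), and the membrane unit passes all CH4, so CH4 in F10 = CH4 in F3 = 861.23 g/s.
H2 in F10: m_A = 347×0.588 + (1−0.166)·(1−0.761)·m_A, so m_A = 204.04/0.8007 = 254.83 g/s.
F10 = 254.83 + 861.23 = 1116.1 g/s.
CH4 fraction in F10 = 861.23/1116.1 = 0.772.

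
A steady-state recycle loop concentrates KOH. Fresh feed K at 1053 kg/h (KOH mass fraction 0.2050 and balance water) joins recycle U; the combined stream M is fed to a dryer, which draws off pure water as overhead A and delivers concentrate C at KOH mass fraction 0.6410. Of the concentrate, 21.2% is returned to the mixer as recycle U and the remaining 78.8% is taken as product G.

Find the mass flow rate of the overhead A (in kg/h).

Overall KOH balance (none leaves overhead): KOH in fresh feed = KOH in product, i.e. 1053×0.205 = (1−0.212)·C·0.641.
C = 215.86/(0.641×0.788) = 427.36 kg/h.
Recycle U = 0.212×427.36 = 90.601 kg/h.
Combined feed M = 1053 + 90.601 = 1143.6 kg/h.
Overhead A = M − C = 1143.6 − 427.36 = 716.24 kg/h.

716.2 kg/h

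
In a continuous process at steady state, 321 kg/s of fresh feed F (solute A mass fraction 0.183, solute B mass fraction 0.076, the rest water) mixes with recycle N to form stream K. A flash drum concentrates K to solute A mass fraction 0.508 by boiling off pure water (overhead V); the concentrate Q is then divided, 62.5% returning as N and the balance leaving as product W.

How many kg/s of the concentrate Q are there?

Overall solute A balance (none leaves overhead): solute A in fresh feed = solute A in product, i.e. 321×0.183 = (1−0.625)·Q·0.508.
Q = 58.743/(0.508×0.375) = 308.36 kg/s.

308.4 kg/s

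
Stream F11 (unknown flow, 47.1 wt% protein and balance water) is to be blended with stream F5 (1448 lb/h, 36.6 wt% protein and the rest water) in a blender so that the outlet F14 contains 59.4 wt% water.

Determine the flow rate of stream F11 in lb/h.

891.1 lb/h

Let F11 be the unknown flow. Total out = 1448 + F11.
water balance: 918.03 + 0.529·F11 = 0.594·(1448 + F11)
(0.529 − 0.594)·F11 = 0.594×1448 − 918.03 = -57.92
F11 = -57.92 / -0.065 = 891.08 lb/h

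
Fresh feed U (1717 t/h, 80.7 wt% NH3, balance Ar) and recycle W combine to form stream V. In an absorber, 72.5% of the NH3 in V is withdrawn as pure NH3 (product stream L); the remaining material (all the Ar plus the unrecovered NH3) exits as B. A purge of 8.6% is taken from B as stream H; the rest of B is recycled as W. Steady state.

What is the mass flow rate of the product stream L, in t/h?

NH3 in V: m_A = 1717×0.807 + (1−0.086)·(1−0.725)·m_A, so m_A = 1385.6/0.7487 = 1850.8 t/h.
Product L = 0.725×1850.8 = 1341.8 t/h.

1342 t/h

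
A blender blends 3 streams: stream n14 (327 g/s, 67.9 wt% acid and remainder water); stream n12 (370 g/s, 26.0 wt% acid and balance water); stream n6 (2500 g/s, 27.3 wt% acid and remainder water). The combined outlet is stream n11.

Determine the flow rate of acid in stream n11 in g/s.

acid out = acid in = 327×0.679 + 370×0.260 + 2500×0.273 = 1000.7 g/s.

1001 g/s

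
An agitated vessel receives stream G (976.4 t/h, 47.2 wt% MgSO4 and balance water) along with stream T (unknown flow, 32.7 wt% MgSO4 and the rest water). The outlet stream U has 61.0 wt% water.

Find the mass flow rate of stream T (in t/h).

Let T be the unknown flow. Total out = 976.4 + T.
water balance: 515.54 + 0.673·T = 0.610·(976.4 + T)
(0.673 − 0.610)·T = 0.610×976.4 − 515.54 = 80.065
T = 80.065 / 0.063 = 1270.9 t/h

1271 t/h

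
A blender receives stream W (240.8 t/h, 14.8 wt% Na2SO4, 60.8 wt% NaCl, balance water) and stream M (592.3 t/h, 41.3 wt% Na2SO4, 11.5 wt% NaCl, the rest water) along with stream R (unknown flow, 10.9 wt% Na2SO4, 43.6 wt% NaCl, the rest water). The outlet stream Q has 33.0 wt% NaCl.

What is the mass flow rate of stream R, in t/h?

Let R be the unknown flow. Total out = 833.1 + R.
NaCl balance: 214.52 + 0.436·R = 0.330·(833.1 + R)
(0.436 − 0.330)·R = 0.330×833.1 − 214.52 = 60.402
R = 60.402 / 0.106 = 569.83 t/h

569.8 t/h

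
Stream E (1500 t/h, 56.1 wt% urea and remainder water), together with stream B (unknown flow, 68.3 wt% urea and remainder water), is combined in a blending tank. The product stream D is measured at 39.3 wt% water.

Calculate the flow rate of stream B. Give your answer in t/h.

Let B be the unknown flow. Total out = 1500 + B.
water balance: 658.5 + 0.317·B = 0.393·(1500 + B)
(0.317 − 0.393)·B = 0.393×1500 − 658.5 = -69
B = -69 / -0.076 = 907.89 t/h

907.9 t/h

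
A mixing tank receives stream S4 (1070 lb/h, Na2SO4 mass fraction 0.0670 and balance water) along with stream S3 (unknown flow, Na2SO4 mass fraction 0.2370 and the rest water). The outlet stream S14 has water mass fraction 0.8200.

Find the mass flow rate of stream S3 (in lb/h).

Let S3 be the unknown flow. Total out = 1070 + S3.
water balance: 998.31 + 0.763·S3 = 0.820·(1070 + S3)
(0.763 − 0.820)·S3 = 0.820×1070 − 998.31 = -120.91
S3 = -120.91 / -0.057 = 2121.2 lb/h

2121 lb/h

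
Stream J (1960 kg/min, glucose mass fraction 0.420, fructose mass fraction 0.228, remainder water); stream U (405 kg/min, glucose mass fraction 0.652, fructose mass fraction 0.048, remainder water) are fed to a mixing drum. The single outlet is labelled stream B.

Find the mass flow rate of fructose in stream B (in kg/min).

466.3 kg/min

fructose out = fructose in = 1960×0.228 + 405×0.048 = 466.32 kg/min.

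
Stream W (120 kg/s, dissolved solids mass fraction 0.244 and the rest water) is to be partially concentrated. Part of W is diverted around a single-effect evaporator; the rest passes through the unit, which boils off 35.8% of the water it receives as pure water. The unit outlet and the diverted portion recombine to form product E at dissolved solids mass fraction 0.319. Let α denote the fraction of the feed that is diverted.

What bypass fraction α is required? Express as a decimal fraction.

All 120×0.244 = 29.28 kg/s of dissolved solids reaches E, so E = 29.28/0.319 = 91.787 kg/s and vapour = 28.213 kg/s.
The evaporator receives (1−α)·120 of feed at 0.756 water and removes 0.358 of that water:
0.358×0.756×(1−α)×120 = 28.213
(1−α) = 28.213/32.478 = 0.8687;  α = 0.1313.

0.131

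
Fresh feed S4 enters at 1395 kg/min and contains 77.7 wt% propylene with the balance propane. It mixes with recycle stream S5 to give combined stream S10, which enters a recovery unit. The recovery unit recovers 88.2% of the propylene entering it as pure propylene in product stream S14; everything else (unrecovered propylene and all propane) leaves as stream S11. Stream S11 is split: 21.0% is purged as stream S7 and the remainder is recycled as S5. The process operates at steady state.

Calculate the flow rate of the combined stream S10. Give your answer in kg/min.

propane enters only via S4 and leaves only via the purge: 1395×0.223 = 0.210×(propane in S11), and the recovery unit passes all propane, so propane in S10 = propane in S11 = 1481.4 kg/min.
propylene in S10: m_A = 1395×0.777 + (1−0.210)·(1−0.882)·m_A, so m_A = 1083.9/0.9068 = 1195.3 kg/min.
S10 = 1195.3 + 1481.4 = 2676.7 kg/min.

2677 kg/min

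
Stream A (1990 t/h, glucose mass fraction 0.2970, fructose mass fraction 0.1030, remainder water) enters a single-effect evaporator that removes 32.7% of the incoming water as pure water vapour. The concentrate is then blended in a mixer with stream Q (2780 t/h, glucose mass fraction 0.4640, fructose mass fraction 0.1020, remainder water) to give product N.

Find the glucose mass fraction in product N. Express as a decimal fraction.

Vapour removed = 0.327×0.600×1990 = 390.44 t/h; concentrate = 1599.6 t/h.
glucose reaching the mixer = 591.03 (from concentrate) + 2780×0.464 = 1881 t/h.
Product flow = 1599.6 + 2780 = 4379.6 t/h; glucose fraction = 0.4295.

0.4295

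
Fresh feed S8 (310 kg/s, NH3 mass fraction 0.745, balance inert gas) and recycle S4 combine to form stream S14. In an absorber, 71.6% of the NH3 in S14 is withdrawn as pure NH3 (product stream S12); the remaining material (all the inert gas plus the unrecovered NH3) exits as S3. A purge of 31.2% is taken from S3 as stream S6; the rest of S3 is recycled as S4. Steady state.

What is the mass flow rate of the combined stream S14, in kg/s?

inert gas enters only via S8 and leaves only via the purge: 310×0.255 = 0.312×(inert gas in S3), and the absorber passes all inert gas, so inert gas in S14 = inert gas in S3 = 253.37 kg/s.
NH3 in S14: m_A = 310×0.745 + (1−0.312)·(1−0.716)·m_A, so m_A = 230.95/0.8046 = 287.03 kg/s.
S14 = 287.03 + 253.37 = 540.4 kg/s.

540.4 kg/s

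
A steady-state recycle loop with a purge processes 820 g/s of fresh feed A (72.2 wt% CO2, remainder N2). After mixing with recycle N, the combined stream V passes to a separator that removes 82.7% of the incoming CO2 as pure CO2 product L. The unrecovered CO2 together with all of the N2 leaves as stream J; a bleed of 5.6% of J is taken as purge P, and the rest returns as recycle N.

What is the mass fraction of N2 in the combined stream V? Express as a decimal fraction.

N2 enters only via A and leaves only via the purge: 820×0.278 = 0.056×(N2 in J), and the separator passes all N2, so N2 in V = N2 in J = 4070.7 g/s.
CO2 in V: m_A = 820×0.722 + (1−0.056)·(1−0.827)·m_A, so m_A = 592.04/0.8367 = 707.6 g/s.
V = 707.6 + 4070.7 = 4778.3 g/s.
N2 fraction in V = 4070.7/4778.3 = 0.8519.

0.8519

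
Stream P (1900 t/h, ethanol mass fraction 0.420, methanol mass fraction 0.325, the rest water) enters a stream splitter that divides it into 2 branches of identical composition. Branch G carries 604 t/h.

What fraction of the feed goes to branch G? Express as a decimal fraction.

0.318

Fraction to G = 604/1900 = 0.3179.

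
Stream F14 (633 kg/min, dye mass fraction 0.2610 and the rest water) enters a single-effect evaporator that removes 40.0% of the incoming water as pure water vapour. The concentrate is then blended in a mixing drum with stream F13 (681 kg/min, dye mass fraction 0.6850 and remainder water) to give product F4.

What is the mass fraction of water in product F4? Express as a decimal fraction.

Vapour removed = 0.400×0.739×633 = 187.11 kg/min; concentrate = 445.89 kg/min.
water reaching the mixer = 280.67 (from concentrate) + 681×0.315 = 495.19 kg/min.
Product flow = 445.89 + 681 = 1126.9 kg/min; water fraction = 0.4394.

0.4394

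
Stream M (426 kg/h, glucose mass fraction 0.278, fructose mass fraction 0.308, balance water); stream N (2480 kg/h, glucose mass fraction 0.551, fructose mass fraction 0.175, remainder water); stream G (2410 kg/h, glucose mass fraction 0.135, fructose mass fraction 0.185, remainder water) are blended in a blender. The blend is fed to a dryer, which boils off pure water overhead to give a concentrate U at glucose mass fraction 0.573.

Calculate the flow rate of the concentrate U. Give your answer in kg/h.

3159 kg/h

glucose entering = 426×0.278 + 2480×0.551 + 2410×0.135 = 1810.3 kg/h.
All glucose reports to U, so U = 1810.3/0.573 = 3159.3 kg/h.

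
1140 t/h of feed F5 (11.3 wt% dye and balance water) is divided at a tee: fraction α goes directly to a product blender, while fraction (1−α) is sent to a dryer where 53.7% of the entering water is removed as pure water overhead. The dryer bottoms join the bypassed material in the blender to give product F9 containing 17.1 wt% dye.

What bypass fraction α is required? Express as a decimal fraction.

All 1140×0.113 = 128.82 t/h of dye reaches F9, so F9 = 128.82/0.171 = 753.33 t/h and vapour = 386.67 t/h.
The evaporator receives (1−α)·1140 of feed at 0.887 water and removes 0.537 of that water:
0.537×0.887×(1−α)×1140 = 386.67
(1−α) = 386.67/543 = 0.7121;  α = 0.2879.

0.288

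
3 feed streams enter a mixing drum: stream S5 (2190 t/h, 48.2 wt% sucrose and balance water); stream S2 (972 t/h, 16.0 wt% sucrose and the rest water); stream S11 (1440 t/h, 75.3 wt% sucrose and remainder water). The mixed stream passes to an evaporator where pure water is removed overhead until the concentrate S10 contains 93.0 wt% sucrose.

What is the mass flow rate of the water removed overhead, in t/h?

2134 t/h

sucrose entering = 2190×0.482 + 972×0.160 + 1440×0.753 = 2295.4 t/h.
All sucrose reports to S10, so S10 = 2295.4/0.930 = 2468.2 t/h.
Total feed = 4602 t/h; overhead = 4602 − 2468.2 = 2133.8 t/h.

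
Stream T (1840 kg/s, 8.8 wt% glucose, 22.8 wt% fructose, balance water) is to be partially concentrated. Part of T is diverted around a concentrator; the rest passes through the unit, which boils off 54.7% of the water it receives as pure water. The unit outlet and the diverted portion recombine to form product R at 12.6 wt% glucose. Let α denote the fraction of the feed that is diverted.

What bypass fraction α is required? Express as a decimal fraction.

0.194

All 1840×0.088 = 161.92 kg/s of glucose reaches R, so R = 161.92/0.126 = 1285.1 kg/s and vapour = 554.92 kg/s.
The evaporator receives (1−α)·1840 of feed at 0.684 water and removes 0.547 of that water:
0.547×0.684×(1−α)×1840 = 554.92
(1−α) = 554.92/688.43 = 0.8061;  α = 0.1939.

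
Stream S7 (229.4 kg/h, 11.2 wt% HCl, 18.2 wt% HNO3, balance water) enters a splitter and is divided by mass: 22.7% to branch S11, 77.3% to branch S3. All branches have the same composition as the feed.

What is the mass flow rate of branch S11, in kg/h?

Branch S11 flow = 0.227×229.4 = 52.074 kg/h.

52.07 kg/h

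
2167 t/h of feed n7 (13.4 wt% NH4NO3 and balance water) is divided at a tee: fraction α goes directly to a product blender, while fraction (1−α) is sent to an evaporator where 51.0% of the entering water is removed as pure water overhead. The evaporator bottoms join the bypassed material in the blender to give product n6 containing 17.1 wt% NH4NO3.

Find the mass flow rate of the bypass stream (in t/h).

1105 t/h

All 2167×0.134 = 290.38 t/h of NH4NO3 reaches n6, so n6 = 290.38/0.171 = 1698.1 t/h and vapour = 468.88 t/h.
The evaporator receives (1−α)·2167 of feed at 0.866 water and removes 0.510 of that water:
0.510×0.866×(1−α)×2167 = 468.88
(1−α) = 468.88/957.08 = 0.4899;  α = 0.5101.
Bypass flow = 0.5101×2167 = 1105.4 t/h.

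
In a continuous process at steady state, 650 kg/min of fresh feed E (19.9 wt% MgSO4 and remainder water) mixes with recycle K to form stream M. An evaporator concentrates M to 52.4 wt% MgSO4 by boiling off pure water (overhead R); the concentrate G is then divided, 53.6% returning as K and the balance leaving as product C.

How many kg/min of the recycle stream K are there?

285.2 kg/min

Overall MgSO4 balance (none leaves overhead): MgSO4 in fresh feed = MgSO4 in product, i.e. 650×0.199 = (1−0.536)·G·0.524.
G = 129.35/(0.524×0.464) = 532.01 kg/min.
Recycle K = 0.536×532.01 = 285.16 kg/min.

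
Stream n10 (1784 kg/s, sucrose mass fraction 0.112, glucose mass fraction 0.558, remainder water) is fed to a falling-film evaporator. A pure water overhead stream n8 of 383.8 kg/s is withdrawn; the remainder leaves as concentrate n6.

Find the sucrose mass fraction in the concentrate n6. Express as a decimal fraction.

sucrose is not removed: 1784×0.112 = 199.81 kg/s of sucrose enters n6.
Concentrate = 1784 − 383.8 = 1400.2 kg/s.
Mass fraction = 199.81/1400.2 = 0.143.

0.143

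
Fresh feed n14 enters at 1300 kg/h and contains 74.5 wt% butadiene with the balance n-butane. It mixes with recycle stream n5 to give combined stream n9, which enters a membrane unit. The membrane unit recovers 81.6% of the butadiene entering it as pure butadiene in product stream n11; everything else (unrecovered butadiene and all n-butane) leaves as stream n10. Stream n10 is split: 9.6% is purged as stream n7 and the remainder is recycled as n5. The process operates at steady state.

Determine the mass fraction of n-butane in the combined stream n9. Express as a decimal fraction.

n-butane enters only via n14 and leaves only via the purge: 1300×0.255 = 0.096×(n-butane in n10), and the membrane unit passes all n-butane, so n-butane in n9 = n-butane in n10 = 3453.1 kg/h.
butadiene in n9: m_A = 1300×0.745 + (1−0.096)·(1−0.816)·m_A, so m_A = 968.5/0.8337 = 1161.7 kg/h.
n9 = 1161.7 + 3453.1 = 4614.9 kg/h.
n-butane fraction in n9 = 3453.1/4614.9 = 0.7483.

0.7483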